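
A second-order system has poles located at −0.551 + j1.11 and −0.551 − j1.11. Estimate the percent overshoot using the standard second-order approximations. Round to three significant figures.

%OS ≈ 21.0%

|pole| = ω_n = √(0.551² + 1.11²) = 1.24 rad/s; ζ = cos θ = σ/ω_n = 0.445.
%OS = 100 e^{−πζ/√(1−ζ²)} with ζ = 0.445 gives 21.0%.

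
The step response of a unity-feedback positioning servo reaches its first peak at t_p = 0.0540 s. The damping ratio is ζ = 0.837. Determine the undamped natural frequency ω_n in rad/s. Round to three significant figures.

Peak time t_p = π/ω_d, so ω_d = π/t_p = π/0.0540 = 58.2 rad/s.
ω_n = ω_d/√(1−ζ²) = 58.2/√0.299 = 106 rad/s.

ω_n ≈ 106 rad/s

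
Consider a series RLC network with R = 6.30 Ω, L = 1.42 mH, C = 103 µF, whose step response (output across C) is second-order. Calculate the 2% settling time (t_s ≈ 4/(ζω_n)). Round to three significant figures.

t_s ≈ 0.00180 s

For a series RLC circuit (capacitor voltage as output), ω_n = 1/√(LC) = 1/√(1.42 mH · 103 µF) = 2610 rad/s.
ζ = (R/2)·√(C/L) = (6.30/2)·√(103 µF/1.42 mH) = 0.848.
t_s ≈ 4/(ζω_n) = 0.00180 s.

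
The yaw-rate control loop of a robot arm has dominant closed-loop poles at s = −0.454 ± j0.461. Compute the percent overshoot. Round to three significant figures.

%OS ≈ 4.53%

|pole| = ω_n = √(0.454² + 0.461²) = 0.647 rad/s; ζ = cos θ = σ/ω_n = 0.702.
Overshoot: exp(−π·0.702/√(1−0.702²)) = 0.0453, i.e. 4.53%.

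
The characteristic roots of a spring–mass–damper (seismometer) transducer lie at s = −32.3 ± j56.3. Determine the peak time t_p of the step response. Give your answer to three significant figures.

t_p ≈ 0.0558 s

t_p = π/ω_d with ω_d = 56.3 (the imaginary part), so t_p = 0.0558 s.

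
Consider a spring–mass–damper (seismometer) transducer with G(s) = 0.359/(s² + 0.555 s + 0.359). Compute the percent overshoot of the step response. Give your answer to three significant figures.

%OS ≈ 19.4%

ω_n = √0.359 = 0.599 rad/s; ζ = 0.555/(2·0.599) = 0.463.
%OS = 100 e^{−πζ/√(1−ζ²)} with ζ = 0.463 gives 19.4%.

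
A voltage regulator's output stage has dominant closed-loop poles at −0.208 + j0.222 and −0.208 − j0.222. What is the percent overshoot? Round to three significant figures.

The poles are at −σ ± jω_d with σ = 0.208 and ω_d = 0.222, so ω_n = √(σ²+ω_d²) = 0.304 rad/s and ζ = σ/ω_n = 0.684.
Overshoot: exp(−π·0.684/√(1−0.684²)) = 0.0527, i.e. 5.27%.

%OS ≈ 5.27%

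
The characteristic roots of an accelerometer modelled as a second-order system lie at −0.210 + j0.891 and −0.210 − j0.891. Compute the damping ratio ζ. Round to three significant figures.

ζ ≈ 0.229

With σ = 0.210, ω_d = 0.891: ω_n = √(σ²+ω_d²) = 0.915 rad/s, ζ = σ/ω_n = 0.229.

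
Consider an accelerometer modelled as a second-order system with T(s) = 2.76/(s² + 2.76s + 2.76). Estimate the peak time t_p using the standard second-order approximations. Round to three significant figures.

ω_n = √2.76 = 1.66 rad/s; ζ = 2.76/(2·1.66) = 0.831.
The damped frequency ω_d = ω_n√(1−ζ²) = 0.925 rad/s. Then t_p = π/ω_d = 3.40 s.

t_p ≈ 3.40 s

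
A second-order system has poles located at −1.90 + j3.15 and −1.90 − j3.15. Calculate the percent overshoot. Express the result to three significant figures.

%OS ≈ 15.0%

|pole| = ω_n = √(1.90² + 3.15²) = 3.68 rad/s; ζ = cos θ = σ/ω_n = 0.516.
%OS = 100 e^{−πζ/√(1−ζ²)} with ζ = 0.516 gives 15.0%.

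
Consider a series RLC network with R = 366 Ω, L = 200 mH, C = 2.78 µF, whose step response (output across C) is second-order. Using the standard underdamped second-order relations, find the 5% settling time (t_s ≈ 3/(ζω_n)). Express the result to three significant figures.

t_s ≈ 0.00328 s

For a series RLC circuit (capacitor voltage as output), ω_n = 1/√(LC) = 1/√(200 mH · 2.78 µF) = 1340 rad/s.
ζ = (R/2)·√(C/L) = (366/2)·√(2.78 µF/200 mH) = 0.682.
t_s ≈ 3/(ζω_n) = 0.00328 s.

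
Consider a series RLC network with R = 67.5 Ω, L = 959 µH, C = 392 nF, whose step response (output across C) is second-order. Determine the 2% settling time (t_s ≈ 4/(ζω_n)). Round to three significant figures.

t_s ≈ 0.000114 s

For a series RLC circuit (capacitor voltage as output), ω_n = 1/√(LC) = 1/√(959 µH · 392 nF) = 51600 rad/s.
ζ = (R/2)·√(C/L) = (67.5/2)·√(392 nF/959 µH) = 0.682.
t_s ≈ 4/(ζω_n) = 0.000114 s.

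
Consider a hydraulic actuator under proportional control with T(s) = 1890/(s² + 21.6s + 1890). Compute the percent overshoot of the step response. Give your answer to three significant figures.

%OS ≈ 44.7%

ω_n = √1890 = 43.5 rad/s; ζ = 21.6/(2·43.5) = 0.248.
Overshoot: exp(−π·0.248/√(1−0.248²)) = 0.447, i.e. 44.7%.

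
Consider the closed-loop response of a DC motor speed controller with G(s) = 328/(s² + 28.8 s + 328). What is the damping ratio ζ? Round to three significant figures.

ζ ≈ 0.795

ω_n = √328 = 18.1 rad/s; ζ = 28.8/(2·18.1) = 0.795.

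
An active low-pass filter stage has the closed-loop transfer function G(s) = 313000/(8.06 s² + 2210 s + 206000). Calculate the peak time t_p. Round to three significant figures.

Dividing through by 8.06: denominator becomes s² + 274.2 s + 25560.
So ω_n = √25560 = 160 rad/s and ζ = 274.2/(2·160) = 0.858.
ω_d = 160·√(1 − 0.858²) = 82.2 rad/s. t_p = π/ω_d = 0.0382 s.

t_p ≈ 0.0382 s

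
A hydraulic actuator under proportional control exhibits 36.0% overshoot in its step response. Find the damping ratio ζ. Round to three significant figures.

From %OS = 100·exp(−πζ/√(1−ζ²)), invert to get ζ = −ln(OS)/√(π² + ln²(OS)) with OS = 0.360.
−ln 0.360 = 1.022, so ζ = 1.022/√(π² + 1.044) = 0.309.

ζ ≈ 0.309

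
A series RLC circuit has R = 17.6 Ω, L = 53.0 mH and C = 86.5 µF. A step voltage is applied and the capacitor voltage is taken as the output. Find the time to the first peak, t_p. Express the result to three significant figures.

For a series RLC circuit (capacitor voltage as output), ω_n = 1/√(LC) = 1/√(53.0 mH · 86.5 µF) = 467 rad/s.
ζ = (R/2)·√(C/L) = (17.6/2)·√(86.5 µF/53.0 mH) = 0.356.
The damped frequency ω_d = ω_n√(1−ζ²) = 437 rad/s. t_p = π/ω_d = 0.00720 s.

t_p ≈ 0.00720 s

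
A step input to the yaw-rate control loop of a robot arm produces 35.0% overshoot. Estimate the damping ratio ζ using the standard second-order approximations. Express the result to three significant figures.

ζ = −ln(OS)/√(π² + (ln OS)²). With OS = 0.350, ln OS = −1.050 and ζ = 1.050/3.312 = 0.317.

ζ ≈ 0.317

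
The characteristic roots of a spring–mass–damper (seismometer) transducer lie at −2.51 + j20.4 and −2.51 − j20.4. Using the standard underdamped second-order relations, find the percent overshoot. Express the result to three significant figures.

%OS ≈ 67.9%

With σ = 2.51, ω_d = 20.4: ω_n = √(σ²+ω_d²) = 20.6 rad/s, ζ = σ/ω_n = 0.122.
%OS = 100 e^{−πζ/√(1−ζ²)} with ζ = 0.122 gives 67.9%.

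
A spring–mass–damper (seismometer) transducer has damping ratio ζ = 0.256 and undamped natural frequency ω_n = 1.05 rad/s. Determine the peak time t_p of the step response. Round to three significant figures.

The damped frequency is ω_d = ω_n√(1−ζ²) = 1.05·√(1−0.0655) = 1.02 rad/s.
Peak time t_p = π/ω_d = π/1.02 = 3.10 s.

t_p ≈ 3.10 s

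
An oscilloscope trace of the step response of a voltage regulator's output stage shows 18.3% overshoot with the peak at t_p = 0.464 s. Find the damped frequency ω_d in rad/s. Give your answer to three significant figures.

t_p = π/ω_d, so ω_d = π/0.464 = 6.77 rad/s.

ω_d ≈ 6.77 rad/s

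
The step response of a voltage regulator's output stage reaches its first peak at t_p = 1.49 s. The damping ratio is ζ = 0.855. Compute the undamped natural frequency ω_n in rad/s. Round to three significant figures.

Peak time t_p = π/ω_d, so ω_d = π/t_p = π/1.49 = 2.11 rad/s.
ω_n = ω_d/√(1−ζ²) = 2.11/√0.269 = 4.07 rad/s.

ω_n ≈ 4.07 rad/s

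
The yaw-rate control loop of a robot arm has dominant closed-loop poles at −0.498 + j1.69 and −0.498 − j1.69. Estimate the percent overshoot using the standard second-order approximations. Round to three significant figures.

With σ = 0.498, ω_d = 1.69: ω_n = √(σ²+ω_d²) = 1.76 rad/s, ζ = σ/ω_n = 0.283.
%OS = 100·exp(−πζ/√(1−ζ²)) = 39.6%.

%OS ≈ 39.6%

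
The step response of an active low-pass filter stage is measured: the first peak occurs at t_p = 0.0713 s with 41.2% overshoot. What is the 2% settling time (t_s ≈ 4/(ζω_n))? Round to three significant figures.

ζ from %OS: ζ = |ln 0.412|/√(π²+ln²0.412) = 0.272.
From t_p = π/ω_d, ω_d = π/0.0713 = 44.1 rad/s, so ω_n = ω_d/√(1−ζ²) = 45.8 rad/s.
t_s ≈ 4/(ζω_n) = 4/(0.272·45.8) = 0.322 s.

t_s ≈ 0.322 s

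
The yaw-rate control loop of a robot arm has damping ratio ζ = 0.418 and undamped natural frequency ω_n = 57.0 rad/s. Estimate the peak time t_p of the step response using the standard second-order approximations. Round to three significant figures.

The damped frequency is ω_d = ω_n√(1−ζ²) = 57.0·√(1−0.175) = 51.8 rad/s.
Peak time t_p = π/ω_d = π/51.8 = 0.0607 s.

t_p ≈ 0.0607 s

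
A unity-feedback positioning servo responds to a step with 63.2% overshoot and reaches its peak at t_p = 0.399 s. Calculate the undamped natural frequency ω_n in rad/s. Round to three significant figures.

ω_n ≈ 7.96 rad/s

From the overshoot, ζ = −ln(OS)/√(π²+ln²(OS)) = 0.145.
From t_p = π/ω_d, ω_d = π/0.399 = 7.87 rad/s, so ω_n = ω_d/√(1−ζ²) = 7.96 rad/s.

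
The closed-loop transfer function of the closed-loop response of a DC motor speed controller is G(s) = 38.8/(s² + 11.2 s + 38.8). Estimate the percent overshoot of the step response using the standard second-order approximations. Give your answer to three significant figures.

%OS ≈ 0.158%

ω_n = √38.8 = 6.23 rad/s; ζ = 11.2/(2·6.23) = 0.899.
Overshoot: exp(−π·0.899/√(1−0.899²)) = 0.00158, i.e. 0.158%.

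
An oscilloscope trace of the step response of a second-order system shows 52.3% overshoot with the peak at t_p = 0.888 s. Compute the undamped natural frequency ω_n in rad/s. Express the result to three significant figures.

ω_n ≈ 3.61 rad/s

ζ from %OS: ζ = |ln 0.523|/√(π²+ln²0.523) = 0.202.
From t_p = π/ω_d, ω_d = π/0.888 = 3.54 rad/s, so ω_n = ω_d/√(1−ζ²) = 3.61 rad/s.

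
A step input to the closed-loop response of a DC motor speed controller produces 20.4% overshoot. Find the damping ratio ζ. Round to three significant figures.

Inverting the overshoot relation: ζ = |ln 0.204|/√(π² + ln²0.204) = 0.451.

ζ ≈ 0.451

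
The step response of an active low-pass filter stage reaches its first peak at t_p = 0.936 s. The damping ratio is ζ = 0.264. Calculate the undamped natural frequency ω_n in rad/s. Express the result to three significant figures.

Peak time t_p = π/ω_d, so ω_d = π/t_p = π/0.936 = 3.36 rad/s.
ω_n = ω_d/√(1−ζ²) = 3.36/√0.930 = 3.48 rad/s.

ω_n ≈ 3.48 rad/s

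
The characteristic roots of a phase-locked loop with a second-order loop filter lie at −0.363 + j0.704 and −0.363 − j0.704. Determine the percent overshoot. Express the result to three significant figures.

%OS ≈ 19.8%

|pole| = ω_n = √(0.363² + 0.704²) = 0.792 rad/s; ζ = cos θ = σ/ω_n = 0.458.
Overshoot: exp(−π·0.458/√(1−0.458²)) = 0.198, i.e. 19.8%.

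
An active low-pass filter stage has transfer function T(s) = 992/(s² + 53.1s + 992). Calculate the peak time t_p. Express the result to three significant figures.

Comparing the denominator to s² + 2ζω_n s + ω_n²: ω_n = √992 = 31.5 rad/s, and 2ζω_n = 53.1 so ζ = 53.1/(2·31.5) = 0.843.
The damped frequency ω_d = ω_n√(1−ζ²) = 16.9 rad/s. Then t_p = π/ω_d = 0.185 s.

t_p ≈ 0.185 s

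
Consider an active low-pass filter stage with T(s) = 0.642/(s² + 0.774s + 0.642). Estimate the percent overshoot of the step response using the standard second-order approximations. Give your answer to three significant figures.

ω_n = √0.642 = 0.801 rad/s; ζ = 0.774/(2·0.801) = 0.483.
%OS = 100·exp(−πζ/√(1−ζ²)) = 17.7%.

%OS ≈ 17.7%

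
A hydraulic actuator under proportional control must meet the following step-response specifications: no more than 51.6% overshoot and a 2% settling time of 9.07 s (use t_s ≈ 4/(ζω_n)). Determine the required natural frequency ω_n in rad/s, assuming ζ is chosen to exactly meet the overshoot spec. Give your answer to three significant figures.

ω_n ≈ 2.14 rad/s

ζ = −ln(OS)/√(π² + (ln OS)²). With OS = 0.516, ln OS = −0.6616 and ζ = 0.6616/3.211 = 0.206.
Then ω_n = 4/(ζ t_s) = 4/(0.206 × 9.07) = 2.14 rad/s.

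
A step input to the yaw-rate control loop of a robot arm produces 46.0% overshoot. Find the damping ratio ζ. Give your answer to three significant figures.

ζ ≈ 0.240

ζ = −ln(OS)/√(π² + (ln OS)²). With OS = 0.460, ln OS = −0.7765 and ζ = 0.7765/3.236 = 0.240.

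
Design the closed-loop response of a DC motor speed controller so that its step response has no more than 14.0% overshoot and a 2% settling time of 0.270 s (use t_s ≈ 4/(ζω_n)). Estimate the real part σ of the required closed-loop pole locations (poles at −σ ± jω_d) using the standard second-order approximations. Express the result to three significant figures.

The settling-time spec alone fixes σ = ζω_n = 4/t_s = 4/0.270 = 14.8.
(Overshoot then fixes ζ = 0.531 and hence ω_d = σ·√(1−ζ²)/ζ = 23.7 rad/s.)

σ ≈ 14.8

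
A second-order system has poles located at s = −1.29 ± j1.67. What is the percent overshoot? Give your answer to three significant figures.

|pole| = ω_n = √(1.29² + 1.67²) = 2.11 rad/s; ζ = cos θ = σ/ω_n = 0.611.
%OS = 100 e^{−πζ/√(1−ζ²)} with ζ = 0.611 gives 8.83%.

%OS ≈ 8.83%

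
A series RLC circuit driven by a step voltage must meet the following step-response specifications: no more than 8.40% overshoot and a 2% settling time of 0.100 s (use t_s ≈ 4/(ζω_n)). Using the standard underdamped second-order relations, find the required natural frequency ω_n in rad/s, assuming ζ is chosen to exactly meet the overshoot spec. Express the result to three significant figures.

ζ = −ln(OS)/√(π² + (ln OS)²). With OS = 0.0840, ln OS = −2.477 and ζ = 2.477/4.001 = 0.619.
Then ω_n = 4/(ζ t_s) = 4/(0.619 × 0.100) = 64.6 rad/s.

ω_n ≈ 64.6 rad/s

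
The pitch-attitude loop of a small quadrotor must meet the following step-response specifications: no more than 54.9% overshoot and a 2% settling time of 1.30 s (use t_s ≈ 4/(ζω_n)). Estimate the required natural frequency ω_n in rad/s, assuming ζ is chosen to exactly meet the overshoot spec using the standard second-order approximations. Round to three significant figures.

From %OS = 100·exp(−πζ/√(1−ζ²)), invert to get ζ = −ln(OS)/√(π² + ln²(OS)) with OS = 0.549.
−ln 0.549 = 0.5997, so ζ = 0.5997/√(π² + 0.3596) = 0.187.
Then ω_n = 4/(ζ t_s) = 4/(0.187 × 1.30) = 16.4 rad/s.

ω_n ≈ 16.4 rad/s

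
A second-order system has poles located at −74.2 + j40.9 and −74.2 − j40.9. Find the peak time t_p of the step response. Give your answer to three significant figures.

t_p = π/ω_d with ω_d = 40.9 (the imaginary part), so t_p = 0.0768 s.

t_p ≈ 0.0768 s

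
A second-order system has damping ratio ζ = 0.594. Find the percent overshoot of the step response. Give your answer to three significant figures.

For an underdamped second-order system, %OS = 100·exp(−πζ/√(1−ζ²)).
πζ/√(1−ζ²) = π·0.594/√(1−0.353) = 2.320, so %OS = 100·e^(−2.320) = 9.83%.

%OS ≈ 9.83%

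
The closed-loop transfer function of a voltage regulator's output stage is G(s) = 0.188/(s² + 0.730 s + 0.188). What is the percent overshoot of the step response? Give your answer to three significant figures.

%OS ≈ 0.745%

Comparing the denominator to s² + 2ζω_n s + ω_n²: ω_n = √0.188 = 0.434 rad/s, and 2ζω_n = 0.730 so ζ = 0.730/(2·0.434) = 0.842.
Overshoot: exp(−π·0.842/√(1−0.842²)) = 0.00745, i.e. 0.745%.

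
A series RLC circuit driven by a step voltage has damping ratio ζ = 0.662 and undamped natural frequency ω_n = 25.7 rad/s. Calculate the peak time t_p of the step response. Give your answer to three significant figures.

The damped frequency is ω_d = ω_n√(1−ζ²) = 25.7·√(1−0.438) = 19.3 rad/s.
Peak time t_p = π/ω_d = π/19.3 = 0.163 s.

t_p ≈ 0.163 s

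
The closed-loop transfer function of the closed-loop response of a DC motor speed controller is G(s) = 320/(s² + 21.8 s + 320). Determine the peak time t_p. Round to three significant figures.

Comparing the denominator to s² + 2ζω_n s + ω_n²: ω_n = √320 = 17.9 rad/s, and 2ζω_n = 21.8 so ζ = 21.8/(2·17.9) = 0.609.
The damped frequency ω_d = ω_n√(1−ζ²) = 14.2 rad/s. Then t_p = π/ω_d = 0.221 s.

t_p ≈ 0.221 s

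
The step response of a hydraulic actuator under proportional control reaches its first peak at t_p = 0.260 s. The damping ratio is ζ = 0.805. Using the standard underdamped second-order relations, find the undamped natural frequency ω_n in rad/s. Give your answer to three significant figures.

ω_n ≈ 20.4 rad/s

Peak time t_p = π/ω_d, so ω_d = π/t_p = π/0.260 = 12.1 rad/s.
ω_n = ω_d/√(1−ζ²) = 12.1/√0.352 = 20.4 rad/s.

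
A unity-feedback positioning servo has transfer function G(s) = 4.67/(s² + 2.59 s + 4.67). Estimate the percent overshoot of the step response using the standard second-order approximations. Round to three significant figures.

Matching coefficients with s² + 2ζω_n s + ω_n² gives ω_n² = 4.67 ⇒ ω_n = 2.16 rad/s, and ζ = 2.59/(2ω_n) = 0.599.
%OS = 100·exp(−πζ/√(1−ζ²)) = 9.52%.

%OS ≈ 9.52%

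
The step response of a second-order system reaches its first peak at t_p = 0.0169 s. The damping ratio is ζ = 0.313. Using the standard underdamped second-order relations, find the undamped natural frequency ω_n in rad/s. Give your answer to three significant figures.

ω_n ≈ 196 rad/s

Peak time t_p = π/ω_d, so ω_d = π/t_p = π/0.0169 = 186 rad/s.
ω_n = ω_d/√(1−ζ²) = 186/√0.902 = 196 rad/s.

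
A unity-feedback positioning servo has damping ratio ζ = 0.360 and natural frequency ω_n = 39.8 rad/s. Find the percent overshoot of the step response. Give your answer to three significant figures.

For an underdamped second-order system, %OS = 100·exp(−πζ/√(1−ζ²)).
πζ/√(1−ζ²) = π·0.360/√(1−0.130) = 1.212, so %OS = 100·e^(−1.212) = 29.8%.

%OS ≈ 29.8%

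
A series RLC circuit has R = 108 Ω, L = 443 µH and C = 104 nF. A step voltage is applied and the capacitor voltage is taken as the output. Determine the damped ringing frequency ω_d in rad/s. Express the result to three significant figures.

For a series RLC circuit (capacitor voltage as output), ω_n = 1/√(LC) = 1/√(443 µH · 104 nF) = 147000 rad/s.
ζ = (R/2)·√(C/L) = (108/2)·√(104 nF/443 µH) = 0.827.
The damped frequency ω_d = ω_n√(1−ζ²) = 82700 rad/s.

ω_d ≈ 82700 rad/s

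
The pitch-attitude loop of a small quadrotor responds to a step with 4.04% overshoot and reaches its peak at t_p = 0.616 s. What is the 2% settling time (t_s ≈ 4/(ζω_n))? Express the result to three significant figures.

From the overshoot, ζ = −ln(OS)/√(π²+ln²(OS)) = 0.715.
t_p = π/ω_d ⇒ ω_d = 5.10 rad/s; then ω_n = ω_d/√(1−ζ²) = 7.29 rad/s.
t_s ≈ 4/(ζω_n) = 4/(0.715·7.29) = 0.768 s.

t_s ≈ 0.768 s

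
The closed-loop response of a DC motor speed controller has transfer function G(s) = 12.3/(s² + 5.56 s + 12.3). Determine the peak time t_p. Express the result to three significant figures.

t_p ≈ 1.47 s

Comparing the denominator to s² + 2ζω_n s + ω_n²: ω_n = √12.3 = 3.51 rad/s, and 2ζω_n = 5.56 so ζ = 5.56/(2·3.51) = 0.793.
ω_d = ω_n√(1−ζ²) = 2.14 rad/s. Then t_p = π/ω_d = 1.47 s.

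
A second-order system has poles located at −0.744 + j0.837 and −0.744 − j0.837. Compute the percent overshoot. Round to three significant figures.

%OS ≈ 6.13%

The poles are at −σ ± jω_d with σ = 0.744 and ω_d = 0.837, so ω_n = √(σ²+ω_d²) = 1.12 rad/s and ζ = σ/ω_n = 0.664.
%OS = 100 e^{−πζ/√(1−ζ²)} with ζ = 0.664 gives 6.13%.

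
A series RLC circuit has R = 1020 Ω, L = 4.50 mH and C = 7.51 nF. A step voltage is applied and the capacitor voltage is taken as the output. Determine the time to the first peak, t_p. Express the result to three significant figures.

For a series RLC circuit (capacitor voltage as output), ω_n = 1/√(LC) = 1/√(4.50 mH · 7.51 nF) = 172000 rad/s.
ζ = (R/2)·√(C/L) = (1020/2)·√(7.51 nF/4.50 mH) = 0.659.
The damped frequency ω_d = ω_n√(1−ζ²) = 129000 rad/s. t_p = π/ω_d = 0.0000243 s.

t_p ≈ 0.0000243 s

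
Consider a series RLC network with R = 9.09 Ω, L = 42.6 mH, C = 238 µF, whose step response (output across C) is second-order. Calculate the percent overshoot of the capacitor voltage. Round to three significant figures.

For a series RLC circuit (capacitor voltage as output), ω_n = 1/√(LC) = 1/√(42.6 mH · 238 µF) = 314 rad/s.
ζ = (R/2)·√(C/L) = (9.09/2)·√(238 µF/42.6 mH) = 0.340.
%OS = 100·exp(−πζ/√(1−ζ²)) = 32.2%.

%OS ≈ 32.2%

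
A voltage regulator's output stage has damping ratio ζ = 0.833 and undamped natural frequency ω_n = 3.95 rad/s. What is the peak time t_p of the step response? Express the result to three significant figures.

t_p ≈ 1.44 s

The damped frequency is ω_d = ω_n√(1−ζ²) = 3.95·√(1−0.694) = 2.19 rad/s.
Peak time t_p = π/ω_d = π/2.19 = 1.44 s.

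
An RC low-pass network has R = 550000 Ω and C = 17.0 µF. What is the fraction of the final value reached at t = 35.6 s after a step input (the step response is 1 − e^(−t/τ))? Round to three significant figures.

y/y_∞ ≈ 0.978

τ = RC = 550000 × 17.0 µF = 9.35 s.
y(t)/y_∞ = 1 − e^(−t/τ) = 1 − e^(−35.6/9.35) = 1 − e^(−3.81) = 0.978.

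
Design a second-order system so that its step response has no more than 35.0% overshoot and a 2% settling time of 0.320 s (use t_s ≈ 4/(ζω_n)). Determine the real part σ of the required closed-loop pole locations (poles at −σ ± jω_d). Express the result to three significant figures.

σ ≈ 12.5

The settling-time spec alone fixes σ = ζω_n = 4/t_s = 4/0.320 = 12.5.
(Overshoot then fixes ζ = 0.317 and hence ω_d = σ·√(1−ζ²)/ζ = 37.4 rad/s.)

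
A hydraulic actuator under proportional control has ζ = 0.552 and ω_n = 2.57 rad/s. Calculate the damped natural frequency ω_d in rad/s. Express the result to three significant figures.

ω_d ≈ 2.14 rad/s

ω_d = ω_n√(1−ζ²) = 2.57·√0.695 = 2.14 rad/s.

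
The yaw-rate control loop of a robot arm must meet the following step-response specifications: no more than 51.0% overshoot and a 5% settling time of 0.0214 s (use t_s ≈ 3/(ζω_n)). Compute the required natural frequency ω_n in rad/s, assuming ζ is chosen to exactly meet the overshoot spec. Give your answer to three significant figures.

ω_n ≈ 669 rad/s

ζ = −ln(OS)/√(π² + (ln OS)²). With OS = 0.510, ln OS = −0.6733 and ζ = 0.6733/3.213 = 0.210.
From t_s ≈ 3/(ζω_n): ω_n = 3/(ζ·t_s) = 3/(0.210·0.0214) = 669 rad/s.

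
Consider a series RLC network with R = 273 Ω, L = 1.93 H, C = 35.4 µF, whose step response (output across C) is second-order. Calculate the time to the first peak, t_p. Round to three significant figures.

For a series RLC circuit (capacitor voltage as output), ω_n = 1/√(LC) = 1/√(1.93 H · 35.4 µF) = 121 rad/s.
ζ = (R/2)·√(C/L) = (273/2)·√(35.4 µF/1.93 H) = 0.585.
ω_d = 121·√(1 − 0.585²) = 98.2 rad/s. t_p = π/ω_d = 0.0320 s.

t_p ≈ 0.0320 s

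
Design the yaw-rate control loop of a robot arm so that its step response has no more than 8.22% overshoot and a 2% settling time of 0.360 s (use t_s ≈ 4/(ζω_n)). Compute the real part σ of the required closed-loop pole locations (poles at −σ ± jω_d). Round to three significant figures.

σ ≈ 11.1

The settling-time spec alone fixes σ = ζω_n = 4/t_s = 4/0.360 = 11.1.
(Overshoot then fixes ζ = 0.622 and hence ω_d = σ·√(1−ζ²)/ζ = 14.0 rad/s.)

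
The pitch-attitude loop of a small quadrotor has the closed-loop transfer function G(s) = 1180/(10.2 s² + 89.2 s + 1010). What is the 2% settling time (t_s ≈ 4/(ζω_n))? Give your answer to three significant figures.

Dividing through by 10.2: denominator becomes s² + 8.745 s + 99.02.
So ω_n = √99.02 = 9.95 rad/s and ζ = 8.745/(2·9.95) = 0.439.
t_s ≈ 4/(ζω_n) = 0.915 s.

t_s ≈ 0.915 s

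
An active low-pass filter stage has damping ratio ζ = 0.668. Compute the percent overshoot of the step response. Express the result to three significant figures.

For an underdamped second-order system, %OS = 100·exp(−πζ/√(1−ζ²)).
πζ/√(1−ζ²) = π·0.668/√(1−0.446) = 2.820, so %OS = 100·e^(−2.820) = 5.96%.

%OS ≈ 5.96%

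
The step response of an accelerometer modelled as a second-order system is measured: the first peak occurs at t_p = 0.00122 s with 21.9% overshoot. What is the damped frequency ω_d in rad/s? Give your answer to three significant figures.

ω_d ≈ 2580 rad/s

t_p = π/ω_d, so ω_d = π/0.00122 = 2580 rad/s.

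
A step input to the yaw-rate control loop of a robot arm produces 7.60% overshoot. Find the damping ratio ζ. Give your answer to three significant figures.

ζ ≈ 0.634

ζ = −ln(OS)/√(π² + (ln OS)²). With OS = 0.0760, ln OS = −2.577 and ζ = 2.577/4.063 = 0.634.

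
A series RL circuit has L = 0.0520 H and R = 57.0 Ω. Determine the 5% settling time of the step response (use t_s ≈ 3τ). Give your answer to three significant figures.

τ = L/R = 0.0520/57.0 = 0.000912 s.
t_s ≈ 3τ = 0.00274 s.

t_s ≈ 0.00274 s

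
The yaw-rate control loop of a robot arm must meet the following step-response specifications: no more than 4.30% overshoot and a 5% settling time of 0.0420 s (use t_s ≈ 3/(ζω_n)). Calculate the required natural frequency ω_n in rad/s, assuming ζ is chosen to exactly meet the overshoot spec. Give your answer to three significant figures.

ω_n ≈ 101 rad/s

Inverting the overshoot relation: ζ = |ln 0.0430|/√(π² + ln²0.0430) = 0.708.
Then ω_n = 3/(ζ t_s) = 3/(0.708 × 0.0420) = 101 rad/s.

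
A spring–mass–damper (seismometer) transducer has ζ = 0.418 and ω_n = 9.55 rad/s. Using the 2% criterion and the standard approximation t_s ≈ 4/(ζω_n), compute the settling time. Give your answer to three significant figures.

t_s ≈ 1.00 s

t_s ≈ 4/(ζω_n) = 4/(0.418 × 9.55) = 1.00 s.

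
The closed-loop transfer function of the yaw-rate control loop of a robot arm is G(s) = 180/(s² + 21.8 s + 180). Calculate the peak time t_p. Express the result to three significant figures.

Comparing the denominator to s² + 2ζω_n s + ω_n²: ω_n = √180 = 13.4 rad/s, and 2ζω_n = 21.8 so ζ = 21.8/(2·13.4) = 0.812.
ω_d = 13.4·√(1 − 0.812²) = 7.82 rad/s. Then t_p = π/ω_d = 0.402 s.

t_p ≈ 0.402 s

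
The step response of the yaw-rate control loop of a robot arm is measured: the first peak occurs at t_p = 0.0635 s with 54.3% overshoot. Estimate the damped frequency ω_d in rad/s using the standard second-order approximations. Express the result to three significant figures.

ω_d ≈ 49.5 rad/s

t_p = π/ω_d, so ω_d = π/0.0635 = 49.5 rad/s.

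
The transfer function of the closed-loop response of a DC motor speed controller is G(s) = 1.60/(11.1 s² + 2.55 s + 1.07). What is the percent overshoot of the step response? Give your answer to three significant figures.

Dividing through by 11.1: denominator becomes s² + 0.2297 s + 0.09640.
So ω_n = √0.09640 = 0.310 rad/s and ζ = 0.2297/(2·0.310) = 0.370.
Overshoot: exp(−π·0.370/√(1−0.370²)) = 0.286, i.e. 28.6%.

%OS ≈ 28.6%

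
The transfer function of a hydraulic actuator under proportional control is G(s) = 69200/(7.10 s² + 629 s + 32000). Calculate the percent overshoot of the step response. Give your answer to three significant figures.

%OS ≈ 6.34%

Dividing through by 7.10: denominator becomes s² + 88.59 s + 4507.
So ω_n = √4507 = 67.1 rad/s and ζ = 88.59/(2·67.1) = 0.660.
%OS = 100·exp(−πζ/√(1−ζ²)) = 6.34%.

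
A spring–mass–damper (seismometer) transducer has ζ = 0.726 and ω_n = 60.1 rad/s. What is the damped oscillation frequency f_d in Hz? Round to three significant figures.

ω_d = ω_n√(1−ζ²) = 60.1·√0.473 = 41.3 rad/s.
f_d = ω_d/(2π) = 6.58 Hz.

f_d ≈ 6.58 Hz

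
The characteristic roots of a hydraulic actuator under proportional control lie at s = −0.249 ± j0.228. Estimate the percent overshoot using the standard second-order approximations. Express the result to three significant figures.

%OS ≈ 3.24%

The poles are at −σ ± jω_d with σ = 0.249 and ω_d = 0.228, so ω_n = √(σ²+ω_d²) = 0.338 rad/s and ζ = σ/ω_n = 0.738.
%OS = 100 e^{−πζ/√(1−ζ²)} with ζ = 0.738 gives 3.24%.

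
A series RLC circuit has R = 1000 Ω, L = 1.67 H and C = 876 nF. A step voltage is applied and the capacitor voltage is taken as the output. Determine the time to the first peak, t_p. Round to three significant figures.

t_p ≈ 0.00408 s

For a series RLC circuit (capacitor voltage as output), ω_n = 1/√(LC) = 1/√(1.67 H · 876 nF) = 827 rad/s.
ζ = (R/2)·√(C/L) = (1000/2)·√(876 nF/1.67 H) = 0.362.
The damped frequency ω_d = ω_n√(1−ζ²) = 771 rad/s. t_p = π/ω_d = 0.00408 s.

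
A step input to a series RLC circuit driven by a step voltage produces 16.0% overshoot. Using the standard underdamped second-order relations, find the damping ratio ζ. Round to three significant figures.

Inverting the overshoot relation: ζ = |ln 0.160|/√(π² + ln²0.160) = 0.504.

ζ ≈ 0.504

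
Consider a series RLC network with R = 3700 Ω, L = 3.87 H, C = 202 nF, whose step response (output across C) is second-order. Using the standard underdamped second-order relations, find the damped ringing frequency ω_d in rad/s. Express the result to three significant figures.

For a series RLC circuit (capacitor voltage as output), ω_n = 1/√(LC) = 1/√(3.87 H · 202 nF) = 1130 rad/s.
ζ = (R/2)·√(C/L) = (3700/2)·√(202 nF/3.87 H) = 0.423.
ω_d = ω_n√(1−ζ²) = 1030 rad/s.

ω_d ≈ 1030 rad/s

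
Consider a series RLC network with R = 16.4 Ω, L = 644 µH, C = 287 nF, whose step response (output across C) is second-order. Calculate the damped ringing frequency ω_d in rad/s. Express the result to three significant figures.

ω_d ≈ 72400 rad/s

For a series RLC circuit (capacitor voltage as output), ω_n = 1/√(LC) = 1/√(644 µH · 287 nF) = 73600 rad/s.
ζ = (R/2)·√(C/L) = (16.4/2)·√(287 nF/644 µH) = 0.173.
ω_d = 73600·√(1 − 0.173²) = 72400 rad/s.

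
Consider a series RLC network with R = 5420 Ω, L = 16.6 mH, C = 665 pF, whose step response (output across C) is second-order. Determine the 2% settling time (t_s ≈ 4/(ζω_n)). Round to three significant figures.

For a series RLC circuit (capacitor voltage as output), ω_n = 1/√(LC) = 1/√(16.6 mH · 665 pF) = 301000 rad/s.
ζ = (R/2)·√(C/L) = (5420/2)·√(665 pF/16.6 mH) = 0.542.
t_s ≈ 4/(ζω_n) = 0.0000245 s.

t_s ≈ 0.0000245 s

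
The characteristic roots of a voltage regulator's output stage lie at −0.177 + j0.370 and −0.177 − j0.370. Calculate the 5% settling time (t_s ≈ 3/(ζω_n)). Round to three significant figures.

t_s ≈ 16.9 s

For poles at −σ ± jω_d, ζω_n = σ = 0.177, so t_s ≈ 3/σ = 16.9 s.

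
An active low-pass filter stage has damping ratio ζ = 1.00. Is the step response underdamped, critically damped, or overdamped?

critically damped

Since ζ = 1, the system is critically damped.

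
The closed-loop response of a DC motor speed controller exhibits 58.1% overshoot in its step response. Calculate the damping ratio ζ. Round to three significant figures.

Inverting the overshoot relation: ζ = |ln 0.581|/√(π² + ln²0.581) = 0.170.

ζ ≈ 0.170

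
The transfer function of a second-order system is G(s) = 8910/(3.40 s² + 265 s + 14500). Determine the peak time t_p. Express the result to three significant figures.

Dividing through by 3.40: denominator becomes s² + 77.94 s + 4265.
So ω_n = √4265 = 65.3 rad/s and ζ = 77.94/(2·65.3) = 0.597.
ω_d = ω_n√(1−ζ²) = 52.4 rad/s. t_p = π/ω_d = 0.0600 s.

t_p ≈ 0.0600 s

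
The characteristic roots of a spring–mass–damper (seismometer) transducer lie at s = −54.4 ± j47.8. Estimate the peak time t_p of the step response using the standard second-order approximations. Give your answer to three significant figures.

t_p ≈ 0.0657 s

t_p = π/ω_d with ω_d = 47.8 (the imaginary part), so t_p = 0.0657 s.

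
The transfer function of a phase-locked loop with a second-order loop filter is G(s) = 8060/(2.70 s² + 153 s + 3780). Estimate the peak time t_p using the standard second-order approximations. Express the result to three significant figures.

t_p ≈ 0.129 s

Dividing through by 2.70: denominator becomes s² + 56.67 s + 1400.
So ω_n = √1400 = 37.4 rad/s and ζ = 56.67/(2·37.4) = 0.757.
The damped frequency ω_d = ω_n√(1−ζ²) = 24.4 rad/s. t_p = π/ω_d = 0.129 s.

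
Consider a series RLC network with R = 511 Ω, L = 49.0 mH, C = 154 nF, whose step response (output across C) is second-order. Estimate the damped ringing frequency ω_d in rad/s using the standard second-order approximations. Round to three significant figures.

ω_d ≈ 10300 rad/s

For a series RLC circuit (capacitor voltage as output), ω_n = 1/√(LC) = 1/√(49.0 mH · 154 nF) = 11500 rad/s.
ζ = (R/2)·√(C/L) = (511/2)·√(154 nF/49.0 mH) = 0.453.
ω_d = 11500·√(1 − 0.453²) = 10300 rad/s.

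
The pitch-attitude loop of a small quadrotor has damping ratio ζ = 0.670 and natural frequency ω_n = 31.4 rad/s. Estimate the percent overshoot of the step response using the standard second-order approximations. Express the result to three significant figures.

%OS ≈ 5.87%

For an underdamped second-order system, %OS = 100·exp(−πζ/√(1−ζ²)).
πζ/√(1−ζ²) = π·0.670/√(1−0.449) = 2.835, so %OS = 100·e^(−2.835) = 5.87%.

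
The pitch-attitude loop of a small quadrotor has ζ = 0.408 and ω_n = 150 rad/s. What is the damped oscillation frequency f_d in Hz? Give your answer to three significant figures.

ω_d = ω_n√(1−ζ²) = 150·√0.834 = 137 rad/s.
f_d = ω_d/(2π) = 21.8 Hz.

f_d ≈ 21.8 Hz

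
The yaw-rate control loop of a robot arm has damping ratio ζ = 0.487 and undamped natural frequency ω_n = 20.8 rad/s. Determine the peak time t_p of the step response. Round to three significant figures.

t_p ≈ 0.173 s

The damped frequency is ω_d = ω_n√(1−ζ²) = 20.8·√(1−0.237) = 18.2 rad/s.
Peak time t_p = π/ω_d = π/18.2 = 0.173 s.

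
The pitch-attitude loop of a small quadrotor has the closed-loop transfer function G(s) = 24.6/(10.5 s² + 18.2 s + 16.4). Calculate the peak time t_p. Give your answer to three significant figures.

t_p ≈ 3.49 s

Dividing through by 10.5: denominator becomes s² + 1.733 s + 1.562.
So ω_n = √1.562 = 1.25 rad/s and ζ = 1.733/(2·1.25) = 0.693.
The damped frequency ω_d = ω_n√(1−ζ²) = 0.900 rad/s. t_p = π/ω_d = 3.49 s.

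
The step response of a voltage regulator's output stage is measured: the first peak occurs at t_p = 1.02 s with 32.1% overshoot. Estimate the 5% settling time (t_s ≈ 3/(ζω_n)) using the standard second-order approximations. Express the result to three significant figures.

t_s ≈ 2.69 s

From the overshoot, ζ = −ln(OS)/√(π²+ln²(OS)) = 0.340.
t_p = π/ω_d ⇒ ω_d = 3.08 rad/s; then ω_n = ω_d/√(1−ζ²) = 3.28 rad/s.
t_s ≈ 3/(ζω_n) = 3/(0.340·3.28) = 2.69 s.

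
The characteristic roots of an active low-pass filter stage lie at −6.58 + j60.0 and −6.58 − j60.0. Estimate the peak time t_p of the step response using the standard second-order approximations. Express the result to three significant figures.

t_p = π/ω_d with ω_d = 60.0 (the imaginary part), so t_p = 0.0524 s.

t_p ≈ 0.0524 s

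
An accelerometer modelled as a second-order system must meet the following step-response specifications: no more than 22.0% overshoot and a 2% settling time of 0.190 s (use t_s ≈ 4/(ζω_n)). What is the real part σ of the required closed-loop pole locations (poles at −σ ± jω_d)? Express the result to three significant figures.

The settling-time spec alone fixes σ = ζω_n = 4/t_s = 4/0.190 = 21.1.
(Overshoot then fixes ζ = 0.434 and hence ω_d = σ·√(1−ζ²)/ζ = 43.7 rad/s.)

σ ≈ 21.1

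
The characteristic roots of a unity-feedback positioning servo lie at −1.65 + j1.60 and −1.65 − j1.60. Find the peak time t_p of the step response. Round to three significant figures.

t_p = π/ω_d with ω_d = 1.60 (the imaginary part), so t_p = 1.96 s.

t_p ≈ 1.96 s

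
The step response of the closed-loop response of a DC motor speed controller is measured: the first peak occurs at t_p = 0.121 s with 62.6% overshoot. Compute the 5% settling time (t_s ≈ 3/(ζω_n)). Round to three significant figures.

t_s ≈ 0.775 s

From the overshoot, ζ = −ln(OS)/√(π²+ln²(OS)) = 0.147.
From t_p = π/ω_d, ω_d = π/0.121 = 26.0 rad/s, so ω_n = ω_d/√(1−ζ²) = 26.3 rad/s.
t_s ≈ 3/(ζω_n) = 3/(0.147·26.3) = 0.775 s.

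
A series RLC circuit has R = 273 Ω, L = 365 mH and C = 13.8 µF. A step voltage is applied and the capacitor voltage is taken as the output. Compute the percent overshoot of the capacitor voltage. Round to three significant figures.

For a series RLC circuit (capacitor voltage as output), ω_n = 1/√(LC) = 1/√(365 mH · 13.8 µF) = 446 rad/s.
ζ = (R/2)·√(C/L) = (273/2)·√(13.8 µF/365 mH) = 0.839.
%OS = 100·exp(−πζ/√(1−ζ²)) = 0.783%.

%OS ≈ 0.783%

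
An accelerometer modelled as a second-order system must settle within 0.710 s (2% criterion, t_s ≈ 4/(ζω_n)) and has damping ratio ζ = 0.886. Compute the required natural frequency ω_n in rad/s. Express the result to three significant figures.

Rearranging t_s ≈ 4/(ζω_n) gives ω_n = 4/(ζ·t_s) = 4/(0.886 × 0.710) = 6.36 rad/s.

ω_n ≈ 6.36 rad/s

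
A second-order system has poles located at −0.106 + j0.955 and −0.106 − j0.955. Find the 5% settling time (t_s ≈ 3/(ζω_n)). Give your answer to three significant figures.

For poles at −σ ± jω_d, ζω_n = σ = 0.106, so t_s ≈ 3/σ = 28.3 s.

t_s ≈ 28.3 s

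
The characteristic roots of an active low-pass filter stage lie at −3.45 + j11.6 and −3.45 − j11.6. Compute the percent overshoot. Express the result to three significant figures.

%OS ≈ 39.3%

|pole| = ω_n = √(3.45² + 11.6²) = 12.1 rad/s; ζ = cos θ = σ/ω_n = 0.285.
%OS = 100 e^{−πζ/√(1−ζ²)} with ζ = 0.285 gives 39.3%.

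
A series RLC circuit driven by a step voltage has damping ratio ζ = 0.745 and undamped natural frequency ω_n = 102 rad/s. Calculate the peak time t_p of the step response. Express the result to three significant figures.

The damped frequency is ω_d = ω_n√(1−ζ²) = 102·√(1−0.555) = 68.0 rad/s.
Peak time t_p = π/ω_d = π/68.0 = 0.0462 s.

t_p ≈ 0.0462 s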